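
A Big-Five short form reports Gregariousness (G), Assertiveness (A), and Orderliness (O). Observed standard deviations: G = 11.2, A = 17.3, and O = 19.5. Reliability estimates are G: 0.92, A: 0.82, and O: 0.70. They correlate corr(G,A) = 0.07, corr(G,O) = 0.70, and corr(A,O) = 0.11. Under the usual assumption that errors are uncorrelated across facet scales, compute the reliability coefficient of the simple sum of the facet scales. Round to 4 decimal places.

0.8532

Var(G+A+O) = 11.2² + 17.3² + 19.5² + 2·[11.2·17.3·0.07 + 11.2·19.5·0.70 + 17.3·19.5·0.11] = 804.98 + 407.103 = 1212.08.
With uncorrelated errors the cross-covariances are all true-score covariance, so they carry over unchanged; only the diagonal terms shrink to ρᵢσᵢ².
True-score variance = [11.2²·0.92 + 17.3²·0.82 + 19.5²·0.70] + 407.103 = 626.998 + 407.103 = 1034.1.
Reliability = 1034.1 / 1212.08 = 0.8532.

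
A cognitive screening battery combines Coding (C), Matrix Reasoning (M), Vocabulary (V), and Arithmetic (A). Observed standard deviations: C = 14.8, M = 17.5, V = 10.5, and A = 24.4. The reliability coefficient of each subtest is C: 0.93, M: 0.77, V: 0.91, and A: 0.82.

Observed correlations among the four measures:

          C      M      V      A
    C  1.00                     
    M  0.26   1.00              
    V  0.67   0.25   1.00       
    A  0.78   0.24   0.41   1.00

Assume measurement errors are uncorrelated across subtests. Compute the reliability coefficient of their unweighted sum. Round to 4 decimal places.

Var(C+M+V+A) = 14.8² + 17.5² + 10.5² + 24.4² + 2·[14.8·17.5·0.26 + 14.8·10.5·0.67 + 14.8·24.4·0.78 + 17.5·10.5·0.25 + 17.5·24.4·0.24 + 10.5·24.4·0.41] = 1230.9 + 1413.18 = 2644.08.
With uncorrelated errors the cross-covariances are all true-score covariance, so they carry over unchanged; only the diagonal terms shrink to ρᵢσᵢ².
True-score variance = [14.8²·0.93 + 17.5²·0.77 + 10.5²·0.91 + 24.4²·0.82] + 1413.18 = 1028.04 + 1413.18 = 2441.22.
Reliability = 2441.22 / 2644.08 = 0.9233.

0.9233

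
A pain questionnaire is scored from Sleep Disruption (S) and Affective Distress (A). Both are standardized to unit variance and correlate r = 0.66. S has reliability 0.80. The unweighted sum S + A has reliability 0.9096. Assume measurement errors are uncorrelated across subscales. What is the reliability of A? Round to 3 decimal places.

Var(S+A) = 2 + 2·0.66 = 3.320.
True-score variance = ρ_S + ρ_A + 2·0.66, so 0.9096 = (0.80 + ρ_A + 1.32) / 3.320.
ρ_A = 0.9096·3.320 − 0.80 − 1.32 = 0.900.

0.900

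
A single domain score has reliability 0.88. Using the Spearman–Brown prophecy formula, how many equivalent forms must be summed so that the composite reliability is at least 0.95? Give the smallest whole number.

3

k ≥ ρ*(1−ρ₁)/(ρ₁(1−ρ*)) = 0.95·0.12 / (0.88·0.05) = 2.591.
Smallest integer k = 3.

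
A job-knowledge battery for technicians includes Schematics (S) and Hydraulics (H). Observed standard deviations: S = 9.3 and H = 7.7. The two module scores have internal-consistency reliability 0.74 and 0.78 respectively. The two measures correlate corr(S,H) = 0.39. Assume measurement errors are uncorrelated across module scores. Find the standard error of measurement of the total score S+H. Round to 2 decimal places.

5.96

Var(total) = 145.78 + 55.8558 = 201.636.
True-score variance = 110.249 + 55.8558 = 166.105, so reliability = 0.8238.
Error variance = 201.636 − 166.105 = 35.5312; SEM = √35.5312 = 5.96.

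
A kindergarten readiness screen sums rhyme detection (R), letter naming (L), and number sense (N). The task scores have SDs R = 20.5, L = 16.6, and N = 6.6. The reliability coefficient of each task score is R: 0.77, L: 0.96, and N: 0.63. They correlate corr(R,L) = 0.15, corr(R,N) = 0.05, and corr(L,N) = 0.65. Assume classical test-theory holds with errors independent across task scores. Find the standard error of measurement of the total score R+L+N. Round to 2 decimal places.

Var(total) = 739.37 + 258.048 = 997.418.
True-score variance = 615.573 + 258.048 = 873.621, so reliability = 0.8759.
Error variance = 997.418 − 873.621 = 123.797; SEM = √123.797 = 11.13.

11.13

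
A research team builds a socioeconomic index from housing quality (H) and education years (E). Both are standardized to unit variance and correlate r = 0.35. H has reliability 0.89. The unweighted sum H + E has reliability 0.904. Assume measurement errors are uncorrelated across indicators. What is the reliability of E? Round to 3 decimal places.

0.851

Var(H+E) = 2 + 2·0.35 = 2.700.
True-score variance = ρ_H + ρ_E + 2·0.35, so 0.904 = (0.89 + ρ_E + 0.70) / 2.700.
ρ_E = 0.904·2.700 − 0.89 − 0.70 = 0.851.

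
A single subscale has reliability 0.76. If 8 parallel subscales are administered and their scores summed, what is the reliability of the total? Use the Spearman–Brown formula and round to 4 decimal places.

0.9620

ρ_k = kρ / (1 + (k−1)ρ) = 8·0.76 / (1 + 7·0.76) = 6.080 / 6.320 = 0.9620.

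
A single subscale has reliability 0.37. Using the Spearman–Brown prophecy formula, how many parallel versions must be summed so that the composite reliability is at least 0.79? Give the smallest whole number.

k ≥ ρ*(1−ρ₁)/(ρ₁(1−ρ*)) = 0.79·0.63 / (0.37·0.21) = 6.405.
Smallest integer k = 7.

7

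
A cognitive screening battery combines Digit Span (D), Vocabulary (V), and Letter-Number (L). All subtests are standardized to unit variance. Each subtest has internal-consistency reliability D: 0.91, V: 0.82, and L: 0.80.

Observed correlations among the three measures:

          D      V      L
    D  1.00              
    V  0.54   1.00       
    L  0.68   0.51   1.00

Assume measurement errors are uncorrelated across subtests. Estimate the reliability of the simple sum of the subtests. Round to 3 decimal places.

Var(D+V+L) = 3 + 2·[0.54 + 0.68 + 0.51] = 3 + 3.46 = 6.46.
Under uncorrelated errors the observed covariances equal the true-score covariances, so only the own-variance terms attenuate.
True-score variance = [0.91 + 0.82 + 0.80] + 3.46 = 2.53 + 3.46 = 5.99.
Reliability = 5.99 / 6.46 = 0.927.

0.927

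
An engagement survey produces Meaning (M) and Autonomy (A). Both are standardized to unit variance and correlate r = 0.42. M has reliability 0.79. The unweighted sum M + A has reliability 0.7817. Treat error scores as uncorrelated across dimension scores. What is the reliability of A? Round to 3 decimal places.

Var(M+A) = 2 + 2·0.42 = 2.840.
True-score variance = ρ_M + ρ_A + 2·0.42, so 0.7817 = (0.79 + ρ_A + 0.84) / 2.840.
ρ_A = 0.7817·2.840 − 0.79 − 0.84 = 0.590.

0.590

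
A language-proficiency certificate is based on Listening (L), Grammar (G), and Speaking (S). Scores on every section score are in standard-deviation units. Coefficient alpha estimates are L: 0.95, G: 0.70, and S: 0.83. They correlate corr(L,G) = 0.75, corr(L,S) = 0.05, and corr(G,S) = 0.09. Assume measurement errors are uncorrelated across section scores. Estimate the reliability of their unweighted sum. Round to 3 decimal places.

Var(L+G+S) = 3 + 2·[0.75 + 0.05 + 0.09] = 3 + 1.78 = 4.78.
With uncorrelated errors the cross-covariances are all true-score covariance, so they carry over unchanged; only the diagonal terms shrink to ρᵢσᵢ².
True-score variance = [0.95 + 0.70 + 0.83] + 1.78 = 2.48 + 1.78 = 4.26.
Reliability = 4.26 / 4.78 = 0.891.

0.891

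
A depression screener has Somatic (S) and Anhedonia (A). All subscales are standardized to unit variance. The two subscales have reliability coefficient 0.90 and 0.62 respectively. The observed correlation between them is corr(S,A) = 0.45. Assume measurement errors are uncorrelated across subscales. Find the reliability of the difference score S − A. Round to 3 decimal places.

Var(S−A) = 1 + 1 − 2·0.45 = 2 − 0.9 = 1.1.
Because errors are independent across components, Cov(Tᵢ,Tⱼ) = Cov(Xᵢ,Xⱼ); the off-diagonal part of the true-score variance is the same as above.
True-score variance = [0.90 + 0.62] − 0.9 = 1.52 − 0.9 = 0.62.
Reliability = 0.62 / 1.1 = 0.564.

0.564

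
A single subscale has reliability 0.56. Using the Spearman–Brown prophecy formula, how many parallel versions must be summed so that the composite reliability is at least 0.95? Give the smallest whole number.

k ≥ ρ*(1−ρ₁)/(ρ₁(1−ρ*)) = 0.95·0.44 / (0.56·0.05) = 14.929.
Smallest integer k = 15.

15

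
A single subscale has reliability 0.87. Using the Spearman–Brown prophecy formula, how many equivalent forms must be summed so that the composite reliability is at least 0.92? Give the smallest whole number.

2

k ≥ ρ*(1−ρ₁)/(ρ₁(1−ρ*)) = 0.92·0.13 / (0.87·0.08) = 1.718.
Smallest integer k = 2.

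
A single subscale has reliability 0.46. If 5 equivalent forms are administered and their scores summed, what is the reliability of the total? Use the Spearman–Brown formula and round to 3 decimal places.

0.810

ρ_k = kρ / (1 + (k−1)ρ) = 5·0.46 / (1 + 4·0.46) = 2.300 / 2.840 = 0.810.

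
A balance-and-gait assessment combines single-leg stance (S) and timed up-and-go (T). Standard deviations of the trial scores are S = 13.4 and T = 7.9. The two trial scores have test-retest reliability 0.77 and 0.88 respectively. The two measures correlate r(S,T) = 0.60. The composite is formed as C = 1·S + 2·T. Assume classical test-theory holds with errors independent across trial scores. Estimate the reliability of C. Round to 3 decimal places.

Var(C) = 13.4² + 2²·7.9² + 2·[2·13.4·7.9·0.60] = 429.2 + 254.064 = 683.264.
With uncorrelated errors the cross-covariances are all true-score covariance, so they carry over unchanged; only the diagonal terms shrink to ρᵢσᵢ².
True-score variance = [13.4²·0.77 + 2²·7.9²·0.88] + 254.064 = 357.944 + 254.064 = 612.008.
Reliability = 612.008 / 683.264 = 0.896.

0.896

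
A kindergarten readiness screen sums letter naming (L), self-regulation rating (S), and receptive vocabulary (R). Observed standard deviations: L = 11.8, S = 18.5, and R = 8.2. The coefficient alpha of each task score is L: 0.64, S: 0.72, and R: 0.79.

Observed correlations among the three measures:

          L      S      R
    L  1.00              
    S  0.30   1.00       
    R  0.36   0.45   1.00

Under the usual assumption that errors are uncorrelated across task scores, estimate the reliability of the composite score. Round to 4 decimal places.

0.8193

Var(L+S+R) = 11.8² + 18.5² + 8.2² + 2·[11.8·18.5·0.30 + 11.8·8.2·0.36 + 18.5·8.2·0.45] = 548.73 + 337.177 = 885.907.
Under uncorrelated errors the observed covariances equal the true-score covariances, so only the own-variance terms attenuate.
True-score variance = [11.8²·0.64 + 18.5²·0.72 + 8.2²·0.79] + 337.177 = 388.653 + 337.177 = 725.83.
Reliability = 725.83 / 885.907 = 0.8193.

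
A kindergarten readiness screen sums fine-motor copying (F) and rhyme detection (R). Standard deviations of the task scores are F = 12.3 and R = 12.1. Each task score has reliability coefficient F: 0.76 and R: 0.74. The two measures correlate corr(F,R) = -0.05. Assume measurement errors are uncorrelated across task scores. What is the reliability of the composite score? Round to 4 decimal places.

0.7370

Var(F+R) = 12.3² + 12.1² + 2·[12.3·12.1·(-0.05)] = 297.7 − 14.883 = 282.817.
Under uncorrelated errors the observed covariances equal the true-score covariances, so only the own-variance terms attenuate.
True-score variance = [12.3²·0.76 + 12.1²·0.74] − 14.883 = 223.324 − 14.883 = 208.441.
Reliability = 208.441 / 282.817 = 0.7370.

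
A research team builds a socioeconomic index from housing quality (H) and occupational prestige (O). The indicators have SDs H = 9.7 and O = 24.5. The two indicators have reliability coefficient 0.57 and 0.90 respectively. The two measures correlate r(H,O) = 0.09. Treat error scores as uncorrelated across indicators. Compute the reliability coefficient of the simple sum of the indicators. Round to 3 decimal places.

0.864

Var(H+O) = 9.7² + 24.5² + 2·[9.7·24.5·0.09] = 694.34 + 42.777 = 737.117.
With uncorrelated errors the cross-covariances are all true-score covariance, so they carry over unchanged; only the diagonal terms shrink to ρᵢσᵢ².
True-score variance = [9.7²·0.57 + 24.5²·0.90] + 42.777 = 593.856 + 42.777 = 636.633.
Reliability = 636.633 / 737.117 = 0.864.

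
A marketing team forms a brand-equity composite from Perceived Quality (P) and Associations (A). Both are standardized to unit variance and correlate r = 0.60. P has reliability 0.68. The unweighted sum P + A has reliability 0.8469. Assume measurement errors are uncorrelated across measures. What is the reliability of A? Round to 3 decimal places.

Var(P+A) = 2 + 2·0.60 = 3.200.
True-score variance = ρ_P + ρ_A + 2·0.60, so 0.8469 = (0.68 + ρ_A + 1.20) / 3.200.
ρ_A = 0.8469·3.200 − 0.68 − 1.20 = 0.830.

0.830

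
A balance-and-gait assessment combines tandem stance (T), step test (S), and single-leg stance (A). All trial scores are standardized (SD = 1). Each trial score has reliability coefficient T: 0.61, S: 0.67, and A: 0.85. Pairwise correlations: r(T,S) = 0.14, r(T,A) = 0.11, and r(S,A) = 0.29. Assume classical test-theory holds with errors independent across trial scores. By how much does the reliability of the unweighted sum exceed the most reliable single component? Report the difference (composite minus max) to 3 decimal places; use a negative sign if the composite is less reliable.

-0.063

Var(sum) = 3 + 1.08 = 4.08; true-score variance = 2.13 + 1.08 = 3.21; composite reliability = 0.7868.
Max component reliability = 0.8500.
Difference = 0.7868 − 0.8500 = -0.063.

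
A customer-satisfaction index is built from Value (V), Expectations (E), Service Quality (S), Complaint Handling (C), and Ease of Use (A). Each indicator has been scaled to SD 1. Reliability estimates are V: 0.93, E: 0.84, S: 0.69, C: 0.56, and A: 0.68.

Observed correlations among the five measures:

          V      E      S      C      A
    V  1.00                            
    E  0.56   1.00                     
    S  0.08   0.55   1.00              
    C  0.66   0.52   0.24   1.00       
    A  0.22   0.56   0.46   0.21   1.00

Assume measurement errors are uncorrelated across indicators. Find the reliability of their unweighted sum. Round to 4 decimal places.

Var(V+E+S+C+A) = 5 + 2·[0.56 + 0.08 + 0.66 + 0.22 + 0.55 + 0.52 + 0.56 + 0.24 + 0.46 + 0.21] = 5 + 8.12 = 13.12.
Under uncorrelated errors the observed covariances equal the true-score covariances, so only the own-variance terms attenuate.
True-score variance = [0.93 + 0.84 + 0.69 + 0.56 + 0.68] + 8.12 = 3.7 + 8.12 = 11.82.
Reliability = 11.82 / 13.12 = 0.9009.

0.9009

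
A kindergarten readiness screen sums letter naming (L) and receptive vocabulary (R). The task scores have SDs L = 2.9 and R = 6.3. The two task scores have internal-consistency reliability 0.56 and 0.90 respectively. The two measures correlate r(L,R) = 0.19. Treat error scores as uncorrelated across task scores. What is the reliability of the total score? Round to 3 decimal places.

0.861

Var(L+R) = 2.9² + 6.3² + 2·[2.9·6.3·0.19] = 48.1 + 6.9426 = 55.0426.
With uncorrelated errors the cross-covariances are all true-score covariance, so they carry over unchanged; only the diagonal terms shrink to ρᵢσᵢ².
True-score variance = [2.9²·0.56 + 6.3²·0.90] + 6.9426 = 40.4306 + 6.9426 = 47.3732.
Reliability = 47.3732 / 55.0426 = 0.861.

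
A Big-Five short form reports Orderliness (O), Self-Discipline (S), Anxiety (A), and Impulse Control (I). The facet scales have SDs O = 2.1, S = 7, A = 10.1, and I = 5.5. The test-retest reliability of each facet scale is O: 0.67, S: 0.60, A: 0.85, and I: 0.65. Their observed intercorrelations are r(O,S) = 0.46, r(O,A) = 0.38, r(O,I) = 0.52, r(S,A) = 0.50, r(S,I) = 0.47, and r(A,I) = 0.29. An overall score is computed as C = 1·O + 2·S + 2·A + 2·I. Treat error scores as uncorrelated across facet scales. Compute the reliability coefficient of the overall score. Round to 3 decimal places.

0.866

Var(C) = 2.1² + 2²·7² + 2²·10.1² + 2²·5.5² + 2·[2·2.1·7·0.46 + 2·2.1·10.1·0.38 + 2·2.1·5.5·0.52 + 4·7·10.1·0.50 + 4·7·5.5·0.47 + 4·10.1·5.5·0.29] = 729.45 + 639.747 = 1369.2.
With uncorrelated errors the cross-covariances are all true-score covariance, so they carry over unchanged; only the diagonal terms shrink to ρᵢσᵢ².
True-score variance = [2.1²·0.67 + 2²·7²·0.60 + 2²·10.1²·0.85 + 2²·5.5²·0.65] + 639.747 = 546.039 + 639.747 = 1185.79.
Reliability = 1185.79 / 1369.2 = 0.866.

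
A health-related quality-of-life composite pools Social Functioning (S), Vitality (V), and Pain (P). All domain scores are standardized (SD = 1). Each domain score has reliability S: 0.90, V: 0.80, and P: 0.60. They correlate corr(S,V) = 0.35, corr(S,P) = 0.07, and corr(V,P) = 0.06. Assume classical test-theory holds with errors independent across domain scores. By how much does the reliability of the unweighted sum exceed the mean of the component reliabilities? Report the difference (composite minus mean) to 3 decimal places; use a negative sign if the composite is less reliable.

Var(sum) = 3 + 0.96 = 3.96; true-score variance = 2.3 + 0.96 = 3.26; composite reliability = 0.8232.
Mean component reliability = 0.7667.
Difference = 0.8232 − 0.7667 = 0.057.

0.057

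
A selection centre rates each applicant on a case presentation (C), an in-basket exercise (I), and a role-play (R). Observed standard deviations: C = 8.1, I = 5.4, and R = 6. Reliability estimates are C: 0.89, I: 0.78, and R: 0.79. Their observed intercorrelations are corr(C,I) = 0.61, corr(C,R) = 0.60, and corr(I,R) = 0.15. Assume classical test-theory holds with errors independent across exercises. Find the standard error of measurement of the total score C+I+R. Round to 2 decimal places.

Var(total) = 130.77 + 121.403 = 252.173.
True-score variance = 109.578 + 121.403 = 230.981, so reliability = 0.9160.
Error variance = 252.173 − 230.981 = 21.1923; SEM = √21.1923 = 4.60.

4.60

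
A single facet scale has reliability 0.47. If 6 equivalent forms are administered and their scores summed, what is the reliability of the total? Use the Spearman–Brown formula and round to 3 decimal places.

0.842

ρ_k = kρ / (1 + (k−1)ρ) = 6·0.47 / (1 + 5·0.47) = 2.820 / 3.350 = 0.842.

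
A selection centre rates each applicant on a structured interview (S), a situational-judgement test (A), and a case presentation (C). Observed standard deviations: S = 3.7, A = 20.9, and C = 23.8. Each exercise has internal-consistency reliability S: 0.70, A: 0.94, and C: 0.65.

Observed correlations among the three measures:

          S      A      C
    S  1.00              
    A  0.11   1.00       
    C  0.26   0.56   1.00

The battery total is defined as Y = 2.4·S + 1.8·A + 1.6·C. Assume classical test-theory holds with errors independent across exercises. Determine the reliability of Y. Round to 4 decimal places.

0.8716

Var(Y) = 2.4²·3.7² + 1.8²·20.9² + 1.6²·23.8² + 2·[4.32·3.7·20.9·0.11 + 3.84·3.7·23.8·0.26 + 2.88·20.9·23.8·0.56] = 2944.21 + 1853.81 = 4798.02.
With uncorrelated errors the cross-covariances are all true-score covariance, so they carry over unchanged; only the diagonal terms shrink to ρᵢσᵢ².
True-score variance = [2.4²·3.7²·0.70 + 1.8²·20.9²·0.94 + 1.6²·23.8²·0.65] + 1853.81 = 2328.1 + 1853.81 = 4181.91.
Reliability = 4181.91 / 4798.02 = 0.8716.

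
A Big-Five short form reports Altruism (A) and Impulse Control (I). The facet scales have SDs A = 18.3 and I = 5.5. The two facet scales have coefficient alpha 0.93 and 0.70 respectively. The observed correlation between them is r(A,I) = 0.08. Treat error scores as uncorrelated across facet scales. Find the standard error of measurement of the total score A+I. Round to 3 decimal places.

5.702

Var(total) = 365.14 + 16.104 = 381.244.
True-score variance = 332.623 + 16.104 = 348.727, so reliability = 0.9147.
Error variance = 381.244 − 348.727 = 32.5173; SEM = √32.5173 = 5.702.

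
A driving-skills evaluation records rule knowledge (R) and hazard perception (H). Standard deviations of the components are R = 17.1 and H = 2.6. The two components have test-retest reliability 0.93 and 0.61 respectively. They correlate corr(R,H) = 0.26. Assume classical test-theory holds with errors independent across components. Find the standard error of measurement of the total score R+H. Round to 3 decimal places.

Var(total) = 299.17 + 23.1192 = 322.289.
True-score variance = 276.065 + 23.1192 = 299.184, so reliability = 0.9283.
Error variance = 322.289 − 299.184 = 23.1051; SEM = √23.1051 = 4.807.

4.807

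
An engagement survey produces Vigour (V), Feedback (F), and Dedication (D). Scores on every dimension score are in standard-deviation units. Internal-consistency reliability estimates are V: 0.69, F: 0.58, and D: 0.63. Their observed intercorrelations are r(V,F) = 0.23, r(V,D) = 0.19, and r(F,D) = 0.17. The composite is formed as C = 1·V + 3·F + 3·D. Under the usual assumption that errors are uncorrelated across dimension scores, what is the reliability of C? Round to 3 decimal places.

0.698

Var(C) = 1 + 3² + 3² + 2·[3·0.23 + 3·0.19 + 9·0.17] = 19 + 5.58 = 24.58.
Because errors are independent across components, Cov(Tᵢ,Tⱼ) = Cov(Xᵢ,Xⱼ); the off-diagonal part of the true-score variance is the same as above.
True-score variance = [0.69 + 3²·0.58 + 3²·0.63] + 5.58 = 11.58 + 5.58 = 17.16.
Reliability = 17.16 / 24.58 = 0.698.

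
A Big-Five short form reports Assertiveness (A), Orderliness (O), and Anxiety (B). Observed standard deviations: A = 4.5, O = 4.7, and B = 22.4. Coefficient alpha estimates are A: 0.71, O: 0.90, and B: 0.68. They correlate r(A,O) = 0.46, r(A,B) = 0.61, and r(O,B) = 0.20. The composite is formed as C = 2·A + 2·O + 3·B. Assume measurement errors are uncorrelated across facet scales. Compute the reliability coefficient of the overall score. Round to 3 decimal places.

0.743

Var(C) = 2²·4.5² + 2²·4.7² + 3²·22.4² + 2·[4·4.5·4.7·0.46 + 6·4.5·22.4·0.61 + 6·4.7·22.4·0.20] = 4685.2 + 1068.36 = 5753.56.
Because errors are independent across components, Cov(Tᵢ,Tⱼ) = Cov(Xᵢ,Xⱼ); the off-diagonal part of the true-score variance is the same as above.
True-score variance = [2²·4.5²·0.71 + 2²·4.7²·0.90 + 3²·22.4²·0.68] + 1068.36 = 3207.81 + 1068.36 = 4276.17.
Reliability = 4276.17 / 5753.56 = 0.743.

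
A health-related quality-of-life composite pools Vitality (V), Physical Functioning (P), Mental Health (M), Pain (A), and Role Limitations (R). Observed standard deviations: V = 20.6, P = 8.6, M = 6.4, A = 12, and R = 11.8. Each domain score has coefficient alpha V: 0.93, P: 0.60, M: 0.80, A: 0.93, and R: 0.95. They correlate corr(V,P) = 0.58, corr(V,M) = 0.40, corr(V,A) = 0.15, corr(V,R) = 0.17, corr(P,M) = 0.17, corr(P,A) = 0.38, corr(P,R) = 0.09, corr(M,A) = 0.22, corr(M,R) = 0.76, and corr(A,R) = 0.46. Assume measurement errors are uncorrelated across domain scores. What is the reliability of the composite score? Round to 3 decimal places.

0.950

Var(V+P+M+A+R) = 20.6² + 8.6² + 6.4² + 12² + 11.8² + 2·[20.6·8.6·0.58 + 20.6·6.4·0.40 + 20.6·12·0.15 + 20.6·11.8·0.17 + 8.6·6.4·0.17 + 8.6·12·0.38 + 8.6·11.8·0.09 + 6.4·12·0.22 + 6.4·11.8·0.76 + 12·11.8·0.46] = 822.52 + 862.051 = 1684.57.
Because errors are independent across components, Cov(Tᵢ,Tⱼ) = Cov(Xᵢ,Xⱼ); the off-diagonal part of the true-score variance is the same as above.
True-score variance = [20.6²·0.93 + 8.6²·0.60 + 6.4²·0.80 + 12²·0.93 + 11.8²·0.95] + 862.051 = 737.997 + 862.051 = 1600.05.
Reliability = 1600.05 / 1684.57 = 0.950.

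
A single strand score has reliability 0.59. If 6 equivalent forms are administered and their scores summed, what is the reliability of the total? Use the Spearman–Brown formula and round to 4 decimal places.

ρ_k = kρ / (1 + (k−1)ρ) = 6·0.59 / (1 + 5·0.59) = 3.540 / 3.950 = 0.8962.

0.8962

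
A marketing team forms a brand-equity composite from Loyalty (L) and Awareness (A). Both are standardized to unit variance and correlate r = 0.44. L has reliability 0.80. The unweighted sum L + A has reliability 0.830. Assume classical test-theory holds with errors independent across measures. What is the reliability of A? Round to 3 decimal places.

0.710

Var(L+A) = 2 + 2·0.44 = 2.880.
True-score variance = ρ_L + ρ_A + 2·0.44, so 0.830 = (0.80 + ρ_A + 0.88) / 2.880.
ρ_A = 0.830·2.880 − 0.80 − 0.88 = 0.710.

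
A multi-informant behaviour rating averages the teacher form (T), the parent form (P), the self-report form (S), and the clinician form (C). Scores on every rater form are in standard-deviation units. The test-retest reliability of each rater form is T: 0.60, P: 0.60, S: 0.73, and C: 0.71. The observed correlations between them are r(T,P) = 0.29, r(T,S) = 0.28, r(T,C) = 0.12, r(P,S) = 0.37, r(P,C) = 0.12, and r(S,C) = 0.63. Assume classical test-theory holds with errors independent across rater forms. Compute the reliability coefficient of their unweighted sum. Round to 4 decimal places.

Var(T+P+S+C) = 4 + 2·[0.29 + 0.28 + 0.12 + 0.37 + 0.12 + 0.63] = 4 + 3.62 = 7.62.
Under uncorrelated errors the observed covariances equal the true-score covariances, so only the own-variance terms attenuate.
True-score variance = [0.60 + 0.60 + 0.73 + 0.71] + 3.62 = 2.64 + 3.62 = 6.26.
Reliability = 6.26 / 7.62 = 0.8215.

0.8215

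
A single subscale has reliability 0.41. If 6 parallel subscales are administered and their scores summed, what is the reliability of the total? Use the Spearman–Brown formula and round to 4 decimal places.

0.8066

ρ_k = kρ / (1 + (k−1)ρ) = 6·0.41 / (1 + 5·0.41) = 2.460 / 3.050 = 0.8066.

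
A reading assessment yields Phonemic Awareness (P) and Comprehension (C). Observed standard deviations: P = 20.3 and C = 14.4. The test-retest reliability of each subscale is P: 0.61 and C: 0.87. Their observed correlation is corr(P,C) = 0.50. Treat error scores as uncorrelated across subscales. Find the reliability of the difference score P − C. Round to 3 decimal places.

Var(P−C) = 20.3² + 14.4² − 2·20.3·14.4·0.50 = 619.45 − 292.32 = 327.13.
With uncorrelated errors the cross-covariances are all true-score covariance, so they carry over unchanged; only the diagonal terms shrink to ρᵢσᵢ².
True-score variance = [20.3²·0.61 + 14.4²·0.87] − 292.32 = 431.778 − 292.32 = 139.458.
Reliability = 139.458 / 327.13 = 0.426.

0.426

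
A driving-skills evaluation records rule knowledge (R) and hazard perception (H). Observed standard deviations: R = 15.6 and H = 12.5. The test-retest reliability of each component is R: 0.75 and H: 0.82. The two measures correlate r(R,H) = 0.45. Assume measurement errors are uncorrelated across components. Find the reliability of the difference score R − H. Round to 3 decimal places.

Var(R−H) = 15.6² + 12.5² − 2·15.6·12.5·0.45 = 399.61 − 175.5 = 224.11.
With uncorrelated errors the cross-covariances are all true-score covariance, so they carry over unchanged; only the diagonal terms shrink to ρᵢσᵢ².
True-score variance = [15.6²·0.75 + 12.5²·0.82] − 175.5 = 310.645 − 175.5 = 135.145.
Reliability = 135.145 / 224.11 = 0.603.

0.603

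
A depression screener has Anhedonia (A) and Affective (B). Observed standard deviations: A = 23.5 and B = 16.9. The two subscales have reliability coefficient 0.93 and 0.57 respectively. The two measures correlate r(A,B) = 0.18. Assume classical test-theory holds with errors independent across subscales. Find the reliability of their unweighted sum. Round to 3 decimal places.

0.835

Var(A+B) = 23.5² + 16.9² + 2·[23.5·16.9·0.18] = 837.86 + 142.974 = 980.834.
With uncorrelated errors the cross-covariances are all true-score covariance, so they carry over unchanged; only the diagonal terms shrink to ρᵢσᵢ².
True-score variance = [23.5²·0.93 + 16.9²·0.57] + 142.974 = 676.39 + 142.974 = 819.364.
Reliability = 819.364 / 980.834 = 0.835.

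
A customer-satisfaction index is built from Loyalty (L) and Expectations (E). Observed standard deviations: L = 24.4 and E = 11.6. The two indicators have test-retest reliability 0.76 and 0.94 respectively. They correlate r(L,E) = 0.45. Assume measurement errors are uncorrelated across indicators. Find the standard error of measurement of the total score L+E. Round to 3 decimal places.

12.287

Var(total) = 729.92 + 254.736 = 984.656.
True-score variance = 578.96 + 254.736 = 833.696, so reliability = 0.8467.
Error variance = 984.656 − 833.696 = 150.96; SEM = √150.96 = 12.287.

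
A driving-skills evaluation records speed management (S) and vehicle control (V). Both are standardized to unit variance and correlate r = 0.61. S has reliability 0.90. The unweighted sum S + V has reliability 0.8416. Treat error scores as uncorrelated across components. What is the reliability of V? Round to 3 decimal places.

0.590

Var(S+V) = 2 + 2·0.61 = 3.220.
True-score variance = ρ_S + ρ_V + 2·0.61, so 0.8416 = (0.90 + ρ_V + 1.22) / 3.220.
ρ_V = 0.8416·3.220 − 0.90 − 1.22 = 0.590.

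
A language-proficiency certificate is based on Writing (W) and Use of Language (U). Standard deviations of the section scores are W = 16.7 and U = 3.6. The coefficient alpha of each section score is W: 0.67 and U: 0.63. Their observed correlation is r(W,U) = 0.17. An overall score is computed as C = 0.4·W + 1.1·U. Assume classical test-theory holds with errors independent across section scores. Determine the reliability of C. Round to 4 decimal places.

Var(C) = 0.4²·16.7² + 1.1²·3.6² + 2·[0.44·16.7·3.6·0.17] = 60.304 + 8.99395 = 69.298.
Under uncorrelated errors the observed covariances equal the true-score covariances, so only the own-variance terms attenuate.
True-score variance = [0.4²·16.7²·0.67 + 1.1²·3.6²·0.63] + 8.99395 = 39.7764 + 8.99395 = 48.7704.
Reliability = 48.7704 / 69.298 = 0.7038.

0.7038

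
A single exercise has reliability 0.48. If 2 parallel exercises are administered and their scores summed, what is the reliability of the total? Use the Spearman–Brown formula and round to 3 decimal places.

ρ_k = kρ / (1 + (k−1)ρ) = 2·0.48 / (1 + 1·0.48) = 0.960 / 1.480 = 0.649.

0.649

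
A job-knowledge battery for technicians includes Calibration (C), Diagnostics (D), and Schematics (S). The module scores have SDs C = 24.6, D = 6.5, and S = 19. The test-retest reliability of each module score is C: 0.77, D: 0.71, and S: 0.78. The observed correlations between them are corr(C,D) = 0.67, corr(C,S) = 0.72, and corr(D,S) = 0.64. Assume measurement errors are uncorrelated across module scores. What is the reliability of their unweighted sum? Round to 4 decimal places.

0.8876

Var(C+D+S) = 24.6² + 6.5² + 19² + 2·[24.6·6.5·0.67 + 24.6·19·0.72 + 6.5·19·0.64] = 1008.41 + 1045.4 = 2053.81.
With uncorrelated errors the cross-covariances are all true-score covariance, so they carry over unchanged; only the diagonal terms shrink to ρᵢσᵢ².
True-score variance = [24.6²·0.77 + 6.5²·0.71 + 19²·0.78] + 1045.4 = 777.551 + 1045.4 = 1822.95.
Reliability = 1822.95 / 2053.81 = 0.8876.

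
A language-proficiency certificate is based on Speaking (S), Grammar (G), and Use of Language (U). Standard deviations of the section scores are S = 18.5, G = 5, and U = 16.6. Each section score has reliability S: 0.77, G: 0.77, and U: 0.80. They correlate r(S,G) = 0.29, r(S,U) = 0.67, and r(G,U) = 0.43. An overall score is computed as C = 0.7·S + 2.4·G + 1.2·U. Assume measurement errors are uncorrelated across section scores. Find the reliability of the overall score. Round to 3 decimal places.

0.888

Var(C) = 0.7²·18.5² + 2.4²·5² + 1.2²·16.6² + 2·[1.68·18.5·5·0.29 + 0.84·18.5·16.6·0.67 + 2.88·5·16.6·0.43] = 708.509 + 641.378 = 1349.89.
Under uncorrelated errors the observed covariances equal the true-score covariances, so only the own-variance terms attenuate.
True-score variance = [0.7²·18.5²·0.77 + 2.4²·5²·0.77 + 1.2²·16.6²·0.80] + 641.378 = 557.456 + 641.378 = 1198.83.
Reliability = 1198.83 / 1349.89 = 0.888.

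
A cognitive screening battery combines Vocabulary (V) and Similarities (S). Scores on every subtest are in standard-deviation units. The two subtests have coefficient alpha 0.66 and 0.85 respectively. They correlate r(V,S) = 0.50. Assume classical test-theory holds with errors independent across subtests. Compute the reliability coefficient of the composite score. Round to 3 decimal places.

0.837

Var(V+S) = 2 + 2·[0.50] = 2 + 1 = 3.
Under uncorrelated errors the observed covariances equal the true-score covariances, so only the own-variance terms attenuate.
True-score variance = [0.66 + 0.85] + 1 = 1.51 + 1 = 2.51.
Reliability = 2.51 / 3 = 0.837.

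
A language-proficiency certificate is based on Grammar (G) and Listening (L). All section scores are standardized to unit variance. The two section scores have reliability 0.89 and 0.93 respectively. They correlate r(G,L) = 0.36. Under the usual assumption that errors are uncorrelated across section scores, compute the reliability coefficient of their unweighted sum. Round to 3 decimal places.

Var(G+L) = 2 + 2·[0.36] = 2 + 0.72 = 2.72.
Because errors are independent across components, Cov(Tᵢ,Tⱼ) = Cov(Xᵢ,Xⱼ); the off-diagonal part of the true-score variance is the same as above.
True-score variance = [0.89 + 0.93] + 0.72 = 1.82 + 0.72 = 2.54.
Reliability = 2.54 / 2.72 = 0.934.

0.934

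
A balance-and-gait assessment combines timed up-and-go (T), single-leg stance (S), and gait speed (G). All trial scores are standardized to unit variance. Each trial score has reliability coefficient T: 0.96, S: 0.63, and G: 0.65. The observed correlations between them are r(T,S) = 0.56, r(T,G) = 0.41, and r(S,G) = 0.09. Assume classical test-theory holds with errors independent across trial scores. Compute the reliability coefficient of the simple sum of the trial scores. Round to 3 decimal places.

Var(T+S+G) = 3 + 2·[0.56 + 0.41 + 0.09] = 3 + 2.12 = 5.12.
Because errors are independent across components, Cov(Tᵢ,Tⱼ) = Cov(Xᵢ,Xⱼ); the off-diagonal part of the true-score variance is the same as above.
True-score variance = [0.96 + 0.63 + 0.65] + 2.12 = 2.24 + 2.12 = 4.36.
Reliability = 4.36 / 5.12 = 0.852.

0.852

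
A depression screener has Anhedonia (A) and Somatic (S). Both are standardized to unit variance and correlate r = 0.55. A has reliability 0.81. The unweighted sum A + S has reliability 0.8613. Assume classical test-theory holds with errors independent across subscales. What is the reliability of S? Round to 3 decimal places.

0.760

Var(A+S) = 2 + 2·0.55 = 3.100.
True-score variance = ρ_A + ρ_S + 2·0.55, so 0.8613 = (0.81 + ρ_S + 1.10) / 3.100.
ρ_S = 0.8613·3.100 − 0.81 − 1.10 = 0.760.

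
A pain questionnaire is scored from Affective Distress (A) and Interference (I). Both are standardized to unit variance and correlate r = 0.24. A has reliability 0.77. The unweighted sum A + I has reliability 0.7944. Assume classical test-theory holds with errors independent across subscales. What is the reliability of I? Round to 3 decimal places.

Var(A+I) = 2 + 2·0.24 = 2.480.
True-score variance = ρ_A + ρ_I + 2·0.24, so 0.7944 = (0.77 + ρ_I + 0.48) / 2.480.
ρ_I = 0.7944·2.480 − 0.77 − 0.48 = 0.720.

0.720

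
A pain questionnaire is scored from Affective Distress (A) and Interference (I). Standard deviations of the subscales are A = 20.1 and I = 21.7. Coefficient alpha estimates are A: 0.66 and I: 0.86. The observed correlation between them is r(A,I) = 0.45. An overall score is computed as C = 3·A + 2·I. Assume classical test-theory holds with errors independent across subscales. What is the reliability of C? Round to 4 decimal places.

0.8095

Var(C) = 3²·20.1² + 2²·21.7² + 2·[6·20.1·21.7·0.45] = 5519.65 + 2355.32 = 7874.97.
Under uncorrelated errors the observed covariances equal the true-score covariances, so only the own-variance terms attenuate.
True-score variance = [3²·20.1²·0.66 + 2²·21.7²·0.86] + 2355.32 = 4019.68 + 2355.32 = 6375.
Reliability = 6375 / 7874.97 = 0.8095.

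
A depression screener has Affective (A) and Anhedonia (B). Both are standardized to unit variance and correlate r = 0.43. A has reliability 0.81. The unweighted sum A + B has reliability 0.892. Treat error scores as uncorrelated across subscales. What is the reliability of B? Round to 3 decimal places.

Var(A+B) = 2 + 2·0.43 = 2.860.
True-score variance = ρ_A + ρ_B + 2·0.43, so 0.892 = (0.81 + ρ_B + 0.86) / 2.860.
ρ_B = 0.892·2.860 − 0.81 − 0.86 = 0.881.

0.881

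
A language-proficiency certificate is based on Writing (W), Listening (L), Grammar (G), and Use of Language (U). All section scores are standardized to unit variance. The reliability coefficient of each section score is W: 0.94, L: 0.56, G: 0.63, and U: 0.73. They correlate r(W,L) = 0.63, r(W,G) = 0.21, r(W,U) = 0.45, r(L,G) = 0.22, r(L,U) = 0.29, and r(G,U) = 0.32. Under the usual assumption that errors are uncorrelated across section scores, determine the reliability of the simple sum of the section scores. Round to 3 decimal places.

0.862

Var(W+L+G+U) = 4 + 2·[0.63 + 0.21 + 0.45 + 0.22 + 0.29 + 0.32] = 4 + 4.24 = 8.24.
With uncorrelated errors the cross-covariances are all true-score covariance, so they carry over unchanged; only the diagonal terms shrink to ρᵢσᵢ².
True-score variance = [0.94 + 0.56 + 0.63 + 0.73] + 4.24 = 2.86 + 4.24 = 7.1.
Reliability = 7.1 / 8.24 = 0.862.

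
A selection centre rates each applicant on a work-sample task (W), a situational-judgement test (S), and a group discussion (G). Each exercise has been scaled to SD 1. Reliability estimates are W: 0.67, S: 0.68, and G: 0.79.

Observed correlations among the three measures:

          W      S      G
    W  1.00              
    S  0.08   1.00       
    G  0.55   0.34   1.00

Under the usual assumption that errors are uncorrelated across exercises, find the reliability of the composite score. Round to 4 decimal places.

Var(W+S+G) = 3 + 2·[0.08 + 0.55 + 0.34] = 3 + 1.94 = 4.94.
Because errors are independent across components, Cov(Tᵢ,Tⱼ) = Cov(Xᵢ,Xⱼ); the off-diagonal part of the true-score variance is the same as above.
True-score variance = [0.67 + 0.68 + 0.79] + 1.94 = 2.14 + 1.94 = 4.08.
Reliability = 4.08 / 4.94 = 0.8259.

0.8259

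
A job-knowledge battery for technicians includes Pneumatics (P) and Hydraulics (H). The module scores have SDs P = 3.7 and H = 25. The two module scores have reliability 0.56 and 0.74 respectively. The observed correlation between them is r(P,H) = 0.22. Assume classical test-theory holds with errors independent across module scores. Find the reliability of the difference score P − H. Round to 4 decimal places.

0.7182

Var(P−H) = 3.7² + 25² − 2·3.7·25·0.22 = 638.69 − 40.7 = 597.99.
Because errors are independent across components, Cov(Tᵢ,Tⱼ) = Cov(Xᵢ,Xⱼ); the off-diagonal part of the true-score variance is the same as above.
True-score variance = [3.7²·0.56 + 25²·0.74] − 40.7 = 470.166 − 40.7 = 429.466.
Reliability = 429.466 / 597.99 = 0.7182.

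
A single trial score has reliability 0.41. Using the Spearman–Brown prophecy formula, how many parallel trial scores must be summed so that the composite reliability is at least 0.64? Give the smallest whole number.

3

k ≥ ρ*(1−ρ₁)/(ρ₁(1−ρ*)) = 0.64·0.59 / (0.41·0.36) = 2.558.
Smallest integer k = 3.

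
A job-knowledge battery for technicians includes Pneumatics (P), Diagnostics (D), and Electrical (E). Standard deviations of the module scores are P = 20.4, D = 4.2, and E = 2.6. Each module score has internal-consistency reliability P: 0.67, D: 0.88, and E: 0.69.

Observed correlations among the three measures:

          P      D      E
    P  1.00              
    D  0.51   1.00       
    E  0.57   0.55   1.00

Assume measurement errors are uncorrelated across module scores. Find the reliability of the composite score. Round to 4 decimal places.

0.7643

Var(P+D+E) = 20.4² + 4.2² + 2.6² + 2·[20.4·4.2·0.51 + 20.4·2.6·0.57 + 4.2·2.6·0.55] = 440.56 + 159.871 = 600.431.
Because errors are independent across components, Cov(Tᵢ,Tⱼ) = Cov(Xᵢ,Xⱼ); the off-diagonal part of the true-score variance is the same as above.
True-score variance = [20.4²·0.67 + 4.2²·0.88 + 2.6²·0.69] + 159.871 = 299.015 + 159.871 = 458.886.
Reliability = 458.886 / 600.431 = 0.7643.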